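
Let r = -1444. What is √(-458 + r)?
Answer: I*√1902 ≈ 43.612*I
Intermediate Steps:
√(-458 + r) = √(-458 - 1444) = √(-1902) = I*√1902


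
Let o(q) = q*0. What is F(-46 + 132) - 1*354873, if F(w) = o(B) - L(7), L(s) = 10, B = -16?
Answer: -354883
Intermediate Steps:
o(q) = 0
F(w) = -10 (F(w) = 0 - 1*10 = 0 - 10 = -10)
F(-46 + 132) - 1*354873 = -10 - 1*354873 = -10 - 354873 = -354883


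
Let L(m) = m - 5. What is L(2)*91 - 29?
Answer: -302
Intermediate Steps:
L(m) = -5 + m
L(2)*91 - 29 = (-5 + 2)*91 - 29 = -3*91 - 29 = -273 - 29 = -302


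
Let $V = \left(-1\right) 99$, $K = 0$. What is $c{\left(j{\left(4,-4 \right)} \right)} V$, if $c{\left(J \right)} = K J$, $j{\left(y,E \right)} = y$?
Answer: $0$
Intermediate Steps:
$V = -99$
$c{\left(J \right)} = 0$ ($c{\left(J \right)} = 0 J = 0$)
$c{\left(j{\left(4,-4 \right)} \right)} V = 0 \left(-99\right) = 0$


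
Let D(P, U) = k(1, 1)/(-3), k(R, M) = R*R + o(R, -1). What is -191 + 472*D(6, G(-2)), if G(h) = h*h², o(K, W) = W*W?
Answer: -1517/3 ≈ -505.67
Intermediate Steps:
o(K, W) = W²
G(h) = h³
k(R, M) = 1 + R² (k(R, M) = R*R + (-1)² = R² + 1 = 1 + R²)
D(P, U) = -⅔ (D(P, U) = (1 + 1²)/(-3) = (1 + 1)*(-⅓) = 2*(-⅓) = -⅔)
-191 + 472*D(6, G(-2)) = -191 + 472*(-⅔) = -191 - 944/3 = -1517/3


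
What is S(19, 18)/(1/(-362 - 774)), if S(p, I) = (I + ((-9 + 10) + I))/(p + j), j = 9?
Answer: -10508/7 ≈ -1501.1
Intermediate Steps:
S(p, I) = (1 + 2*I)/(9 + p) (S(p, I) = (I + ((-9 + 10) + I))/(p + 9) = (I + (1 + I))/(9 + p) = (1 + 2*I)/(9 + p))
S(19, 18)/(1/(-362 - 774)) = ((1 + 2*18)/(9 + 19))/(1/(-362 - 774)) = ((1 + 36)/28)/(1/(-1136)) = ((1/28)*37)/(-1/1136) = (37/28)*(-1136) = -10508/7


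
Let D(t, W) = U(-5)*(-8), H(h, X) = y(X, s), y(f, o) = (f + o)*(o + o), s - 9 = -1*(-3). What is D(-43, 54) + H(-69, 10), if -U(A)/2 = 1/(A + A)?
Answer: 2632/5 ≈ 526.40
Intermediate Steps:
U(A) = -1/A (U(A) = -2/(A + A) = -2*1/(2*A) = -1/A)
s = 12 (s = 9 - 1*(-3) = 9 + 3 = 12)
y(f, o) = 2*o*(f + o) (y(f, o) = (f + o)*(2*o) = 2*o*(f + o))
H(h, X) = 288 + 24*X (H(h, X) = 2*12*(X + 12) = 2*12*(12 + X) = 288 + 24*X)
D(t, W) = -8/5 (D(t, W) = -1/(-5)*(-8) = -1*(-⅕)*(-8) = (⅕)*(-8) = -8/5)
D(-43, 54) + H(-69, 10) = -8/5 + (288 + 24*10) = -8/5 + (288 + 240) = -8/5 + 528 = 2632/5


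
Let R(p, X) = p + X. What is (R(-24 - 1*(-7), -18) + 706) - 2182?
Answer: -1511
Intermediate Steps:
R(p, X) = X + p
(R(-24 - 1*(-7), -18) + 706) - 2182 = ((-18 + (-24 - 1*(-7))) + 706) - 2182 = ((-18 + (-24 + 7)) + 706) - 2182 = ((-18 - 17) + 706) - 2182 = (-35 + 706) - 2182 = 671 - 2182 = -1511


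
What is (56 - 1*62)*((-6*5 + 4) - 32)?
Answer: 348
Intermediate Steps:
(56 - 1*62)*((-6*5 + 4) - 32) = (56 - 62)*((-30 + 4) - 32) = -6*(-26 - 32) = -6*(-58) = 348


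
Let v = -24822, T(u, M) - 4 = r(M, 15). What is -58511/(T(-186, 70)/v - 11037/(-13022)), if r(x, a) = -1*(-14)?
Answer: -1050701803718/15207001 ≈ -69093.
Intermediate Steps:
r(x, a) = 14
T(u, M) = 18 (T(u, M) = 4 + 14 = 18)
-58511/(T(-186, 70)/v - 11037/(-13022)) = -58511/(18/(-24822) - 11037/(-13022)) = -58511/(18*(-1/24822) - 11037*(-1/13022)) = -58511/(-1/1379 + 11037/13022) = -58511/15207001/17957338 = -58511*17957338/15207001 = -1050701803718/15207001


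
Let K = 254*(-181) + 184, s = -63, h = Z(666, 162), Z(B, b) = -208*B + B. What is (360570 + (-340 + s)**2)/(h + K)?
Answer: -522979/183652 ≈ -2.8477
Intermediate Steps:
Z(B, b) = -207*B
h = -137862 (h = -207*666 = -137862)
K = -45790 (K = -45974 + 184 = -45790)
(360570 + (-340 + s)**2)/(h + K) = (360570 + (-340 - 63)**2)/(-137862 - 45790) = (360570 + (-403)**2)/(-183652) = (360570 + 162409)*(-1/183652) = 522979*(-1/183652) = -522979/183652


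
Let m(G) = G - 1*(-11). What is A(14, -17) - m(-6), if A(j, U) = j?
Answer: 9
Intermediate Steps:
m(G) = 11 + G (m(G) = G + 11 = 11 + G)
A(14, -17) - m(-6) = 14 - (11 - 6) = 14 - 1*5 = 14 - 5 = 9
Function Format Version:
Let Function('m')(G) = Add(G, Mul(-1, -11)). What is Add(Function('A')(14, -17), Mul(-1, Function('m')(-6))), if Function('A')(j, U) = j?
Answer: 9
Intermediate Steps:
Function('m')(G) = Add(11, G) (Function('m')(G) = Add(G, 11) = Add(11, G))
Add(Function('A')(14, -17), Mul(-1, Function('m')(-6))) = Add(14, Mul(-1, Add(11, -6))) = Add(14, Mul(-1, 5)) = Add(14, -5) = 9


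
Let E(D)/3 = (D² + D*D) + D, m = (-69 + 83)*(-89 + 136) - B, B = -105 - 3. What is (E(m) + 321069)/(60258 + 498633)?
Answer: 1281301/186297 ≈ 6.8777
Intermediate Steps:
B = -108
m = 766 (m = (-69 + 83)*(-89 + 136) - 1*(-108) = 14*47 + 108 = 658 + 108 = 766)
E(D) = 3*D + 6*D² (E(D) = 3*((D² + D*D) + D) = 3*((D² + D²) + D) = 3*(2*D² + D) = 3*(D + 2*D²) = 3*D + 6*D²)
(E(m) + 321069)/(60258 + 498633) = (3*766*(1 + 2*766) + 321069)/(60258 + 498633) = (3*766*(1 + 1532) + 321069)/558891 = (3*766*1533 + 321069)*(1/558891) = (3522834 + 321069)*(1/558891) = 3843903*(1/558891) = 1281301/186297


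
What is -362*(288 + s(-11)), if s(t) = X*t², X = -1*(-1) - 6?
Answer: 114754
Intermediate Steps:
X = -5 (X = 1 - 6 = -5)
s(t) = -5*t²
-362*(288 + s(-11)) = -362*(288 - 5*(-11)²) = -362*(288 - 5*121) = -362*(288 - 605) = -362*(-317) = 114754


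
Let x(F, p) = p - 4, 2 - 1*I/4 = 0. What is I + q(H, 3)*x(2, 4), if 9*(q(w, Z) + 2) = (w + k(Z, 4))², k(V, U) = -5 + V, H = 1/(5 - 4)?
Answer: 8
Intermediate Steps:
I = 8 (I = 8 - 4*0 = 8 + 0 = 8)
H = 1 (H = 1/1 = 1)
x(F, p) = -4 + p
q(w, Z) = -2 + (-5 + Z + w)²/9 (q(w, Z) = -2 + (w + (-5 + Z))²/9 = -2 + (-5 + Z + w)²/9)
I + q(H, 3)*x(2, 4) = 8 + (-2 + (-5 + 3 + 1)²/9)*(-4 + 4) = 8 + (-2 + (⅑)*(-1)²)*0 = 8 + (-2 + (⅑)*1)*0 = 8 + (-2 + ⅑)*0 = 8 - 17/9*0 = 8 + 0 = 8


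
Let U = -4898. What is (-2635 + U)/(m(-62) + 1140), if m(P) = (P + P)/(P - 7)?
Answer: -519777/78784 ≈ -6.5975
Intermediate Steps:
m(P) = 2*P/(-7 + P) (m(P) = (2*P)/(-7 + P) = 2*P/(-7 + P))
(-2635 + U)/(m(-62) + 1140) = (-2635 - 4898)/(2*(-62)/(-7 - 62) + 1140) = -7533/(2*(-62)/(-69) + 1140) = -7533/(2*(-62)*(-1/69) + 1140) = -7533/(124/69 + 1140) = -7533/78784/69 = -7533*69/78784 = -519777/78784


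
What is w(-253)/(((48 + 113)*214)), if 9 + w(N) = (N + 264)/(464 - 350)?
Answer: -145/561108 ≈ -0.00025842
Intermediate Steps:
w(N) = -127/19 + N/114 (w(N) = -9 + (N + 264)/(464 - 350) = -9 + (264 + N)/114 = -9 + (264 + N)*(1/114) = -9 + (44/19 + N/114) = -127/19 + N/114)
w(-253)/(((48 + 113)*214)) = (-127/19 + (1/114)*(-253))/(((48 + 113)*214)) = (-127/19 - 253/114)/((161*214)) = -1015/114/34454 = -1015/114*1/34454 = -145/561108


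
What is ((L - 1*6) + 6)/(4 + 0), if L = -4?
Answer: -1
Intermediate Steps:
((L - 1*6) + 6)/(4 + 0) = ((-4 - 1*6) + 6)/(4 + 0) = ((-4 - 6) + 6)/4 = (-10 + 6)/4 = (1/4)*(-4) = -1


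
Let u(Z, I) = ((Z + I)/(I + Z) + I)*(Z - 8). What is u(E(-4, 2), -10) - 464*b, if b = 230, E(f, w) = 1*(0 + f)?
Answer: -106612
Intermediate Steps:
E(f, w) = f (E(f, w) = 1*f = f)
u(Z, I) = (1 + I)*(-8 + Z) (u(Z, I) = ((I + Z)/(I + Z) + I)*(-8 + Z) = (1 + I)*(-8 + Z))
u(E(-4, 2), -10) - 464*b = (-8 - 4 - 8*(-10) - 10*(-4)) - 464*230 = (-8 - 4 + 80 + 40) - 106720 = 108 - 106720 = -106612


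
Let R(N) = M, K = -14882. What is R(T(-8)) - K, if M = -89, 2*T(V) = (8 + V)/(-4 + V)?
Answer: 14793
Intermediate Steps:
T(V) = (8 + V)/(2*(-4 + V)) (T(V) = ((8 + V)/(-4 + V))/2 = (8 + V)/(2*(-4 + V)))
R(N) = -89
R(T(-8)) - K = -89 - 1*(-14882) = -89 + 14882 = 14793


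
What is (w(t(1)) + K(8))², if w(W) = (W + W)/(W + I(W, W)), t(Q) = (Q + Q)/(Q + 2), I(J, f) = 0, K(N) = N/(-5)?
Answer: 4/25 ≈ 0.16000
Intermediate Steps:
K(N) = -N/5 (K(N) = N*(-⅕) = -N/5)
t(Q) = 2*Q/(2 + Q) (t(Q) = (2*Q)/(2 + Q) = 2*Q/(2 + Q))
w(W) = 2 (w(W) = (W + W)/(W + 0) = (2*W)/W = 2)
(w(t(1)) + K(8))² = (2 - ⅕*8)² = (2 - 8/5)² = (⅖)² = 4/25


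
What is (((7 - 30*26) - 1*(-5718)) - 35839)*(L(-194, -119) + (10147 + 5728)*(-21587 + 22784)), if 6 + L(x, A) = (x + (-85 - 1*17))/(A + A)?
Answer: -69860047930746/119 ≈ -5.8706e+11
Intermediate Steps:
L(x, A) = -6 + (-102 + x)/(2*A) (L(x, A) = -6 + (x + (-85 - 1*17))/(A + A) = -6 + (x + (-85 - 17))/((2*A)) = -6 + (x - 102)*(1/(2*A)) = -6 + (-102 + x)*(1/(2*A)) = -6 + (-102 + x)/(2*A))
(((7 - 30*26) - 1*(-5718)) - 35839)*(L(-194, -119) + (10147 + 5728)*(-21587 + 22784)) = (((7 - 30*26) - 1*(-5718)) - 35839)*((½)*(-102 - 194 - 12*(-119))/(-119) + (10147 + 5728)*(-21587 + 22784)) = (((7 - 780) + 5718) - 35839)*((½)*(-1/119)*(-102 - 194 + 1428) + 15875*1197) = ((-773 + 5718) - 35839)*((½)*(-1/119)*1132 + 19002375) = (4945 - 35839)*(-566/119 + 19002375) = -30894*2261282059/119 = -69860047930746/119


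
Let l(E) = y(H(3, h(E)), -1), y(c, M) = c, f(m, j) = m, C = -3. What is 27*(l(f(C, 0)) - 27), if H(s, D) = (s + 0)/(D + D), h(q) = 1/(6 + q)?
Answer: -1215/2 ≈ -607.50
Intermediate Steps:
H(s, D) = s/(2*D) (H(s, D) = s/((2*D)) = s*(1/(2*D)) = s/(2*D))
l(E) = 9 + 3*E/2 (l(E) = (½)*3/1/(6 + E) = (½)*3*(6 + E) = 9 + 3*E/2)
27*(l(f(C, 0)) - 27) = 27*((9 + (3/2)*(-3)) - 27) = 27*((9 - 9/2) - 27) = 27*(9/2 - 27) = 27*(-45/2) = -1215/2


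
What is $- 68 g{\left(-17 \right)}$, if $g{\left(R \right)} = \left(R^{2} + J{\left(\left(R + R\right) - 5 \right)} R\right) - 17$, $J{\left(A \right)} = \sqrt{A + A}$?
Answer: $-18496 + 1156 i \sqrt{78} \approx -18496.0 + 10210.0 i$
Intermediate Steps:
$J{\left(A \right)} = \sqrt{2} \sqrt{A}$ ($J{\left(A \right)} = \sqrt{2 A} = \sqrt{2} \sqrt{A}$)
$g{\left(R \right)} = -17 + R^{2} + R \sqrt{2} \sqrt{-5 + 2 R}$ ($g{\left(R \right)} = \left(R^{2} + \sqrt{2} \sqrt{\left(R + R\right) - 5} R\right) - 17 = \left(R^{2} + \sqrt{2} \sqrt{2 R - 5} R\right) - 17 = \left(R^{2} + \sqrt{2} \sqrt{-5 + 2 R} R\right) - 17 = \left(R^{2} + R \sqrt{2} \sqrt{-5 + 2 R}\right) - 17 = -17 + R^{2} + R \sqrt{2} \sqrt{-5 + 2 R}$)
$- 68 g{\left(-17 \right)} = - 68 \left(-17 + \left(-17\right)^{2} - 17 \sqrt{-10 + 4 \left(-17\right)}\right) = - 68 \left(-17 + 289 - 17 \sqrt{-10 - 68}\right) = - 68 \left(-17 + 289 - 17 \sqrt{-78}\right) = - 68 \left(-17 + 289 - 17 i \sqrt{78}\right) = - 68 \left(272 - 17 i \sqrt{78}\right) = -18496 + 1156 i \sqrt{78}$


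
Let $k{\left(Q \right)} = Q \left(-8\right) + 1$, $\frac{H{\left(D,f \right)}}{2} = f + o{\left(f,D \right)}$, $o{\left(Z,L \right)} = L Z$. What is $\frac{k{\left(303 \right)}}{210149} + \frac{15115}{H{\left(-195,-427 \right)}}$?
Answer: $\frac{2774969187}{34816645724} \approx 0.079702$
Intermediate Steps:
$H{\left(D,f \right)} = 2 f + 2 D f$ ($H{\left(D,f \right)} = 2 \left(f + D f\right) = 2 f + 2 D f$)
$k{\left(Q \right)} = 1 - 8 Q$ ($k{\left(Q \right)} = - 8 Q + 1 = 1 - 8 Q$)
$\frac{k{\left(303 \right)}}{210149} + \frac{15115}{H{\left(-195,-427 \right)}} = \frac{1 - 2424}{210149} + \frac{15115}{2 \left(-427\right) \left(1 - 195\right)} = \left(1 - 2424\right) \frac{1}{210149} + \frac{15115}{2 \left(-427\right) \left(-194\right)} = \left(-2423\right) \frac{1}{210149} + \frac{15115}{165676} = - \frac{2423}{210149} + 15115 \cdot \frac{1}{165676} = - \frac{2423}{210149} + \frac{15115}{165676} = \frac{2774969187}{34816645724}$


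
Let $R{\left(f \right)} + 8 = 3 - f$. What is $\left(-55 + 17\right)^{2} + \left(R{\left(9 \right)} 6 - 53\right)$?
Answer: $1307$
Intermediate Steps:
$R{\left(f \right)} = -5 - f$ ($R{\left(f \right)} = -8 - \left(-3 + f\right) = -5 - f$)
$\left(-55 + 17\right)^{2} + \left(R{\left(9 \right)} 6 - 53\right) = \left(-55 + 17\right)^{2} + \left(\left(-5 - 9\right) 6 - 53\right) = \left(-38\right)^{2} + \left(\left(-5 - 9\right) 6 - 53\right) = 1444 - 137 = 1307$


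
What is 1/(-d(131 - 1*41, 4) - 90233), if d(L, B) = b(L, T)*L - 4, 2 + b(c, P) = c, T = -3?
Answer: -1/98149 ≈ -1.0189e-5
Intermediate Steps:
b(c, P) = -2 + c
d(L, B) = -4 + L*(-2 + L) (d(L, B) = (-2 + L)*L - 4 = L*(-2 + L) - 4 = -4 + L*(-2 + L))
1/(-d(131 - 1*41, 4) - 90233) = 1/(-(-4 + (131 - 1*41)*(-2 + (131 - 1*41))) - 90233) = 1/(-(-4 + (131 - 41)*(-2 + (131 - 41))) - 90233) = 1/(-(-4 + 90*(-2 + 90)) - 90233) = 1/(-(-4 + 90*88) - 90233) = 1/(-(-4 + 7920) - 90233) = 1/(-1*7916 - 90233) = 1/(-7916 - 90233) = 1/(-98149) = -1/98149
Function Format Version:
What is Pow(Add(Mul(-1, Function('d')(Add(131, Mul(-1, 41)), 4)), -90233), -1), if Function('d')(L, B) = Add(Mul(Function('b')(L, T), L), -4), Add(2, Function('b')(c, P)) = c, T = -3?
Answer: Rational(-1, 98149) ≈ -1.0189e-5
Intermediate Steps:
Function('b')(c, P) = Add(-2, c)
Function('d')(L, B) = Add(-4, Mul(L, Add(-2, L))) (Function('d')(L, B) = Add(Mul(Add(-2, L), L), -4) = Add(Mul(L, Add(-2, L)), -4) = Add(-4, Mul(L, Add(-2, L))))
Pow(Add(Mul(-1, Function('d')(Add(131, Mul(-1, 41)), 4)), -90233), -1) = Pow(Add(Mul(-1, Add(-4, Mul(Add(131, Mul(-1, 41)), Add(-2, Add(131, Mul(-1, 41)))))), -90233), -1) = Pow(Add(Mul(-1, Add(-4, Mul(Add(131, -41), Add(-2, Add(131, -41))))), -90233), -1) = Pow(Add(Mul(-1, Add(-4, Mul(90, Add(-2, 90)))), -90233), -1) = Pow(Add(Mul(-1, Add(-4, Mul(90, 88))), -90233), -1) = Pow(Add(Mul(-1, Add(-4, 7920)), -90233), -1) = Pow(Add(Mul(-1, 7916), -90233), -1) = Pow(Add(-7916, -90233), -1) = Pow(-98149, -1) = Rational(-1, 98149)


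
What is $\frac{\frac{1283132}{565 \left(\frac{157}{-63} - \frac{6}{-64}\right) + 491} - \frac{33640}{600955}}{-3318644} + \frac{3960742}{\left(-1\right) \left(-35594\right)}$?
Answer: $\frac{343992429616672030351181}{3091344323931832798193} \approx 111.28$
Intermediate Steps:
$\frac{\frac{1283132}{565 \left(\frac{157}{-63} - \frac{6}{-64}\right) + 491} - \frac{33640}{600955}}{-3318644} + \frac{3960742}{\left(-1\right) \left(-35594\right)} = \left(\frac{1283132}{565 \left(157 \left(- \frac{1}{63}\right) - - \frac{3}{32}\right) + 491} - \frac{6728}{120191}\right) \left(- \frac{1}{3318644}\right) + \frac{3960742}{35594} = \left(\frac{1283132}{565 \left(- \frac{157}{63} + \frac{3}{32}\right) + 491} - \frac{6728}{120191}\right) \left(- \frac{1}{3318644}\right) + 3960742 \cdot \frac{1}{35594} = \left(\frac{1283132}{565 \left(- \frac{4835}{2016}\right) + 491} - \frac{6728}{120191}\right) \left(- \frac{1}{3318644}\right) + \frac{1980371}{17797} = \left(\frac{1283132}{- \frac{2731775}{2016} + 491} - \frac{6728}{120191}\right) \left(- \frac{1}{3318644}\right) + \frac{1980371}{17797} = \left(\frac{1283132}{- \frac{1741919}{2016}} - \frac{6728}{120191}\right) \left(- \frac{1}{3318644}\right) + \frac{1980371}{17797} = \left(1283132 \left(- \frac{2016}{1741919}\right) - \frac{6728}{120191}\right) \left(- \frac{1}{3318644}\right) + \frac{1980371}{17797} = \left(- \frac{2586794112}{1741919} - \frac{6728}{120191}\right) \left(- \frac{1}{3318644}\right) + \frac{1980371}{17797} = \left(- \frac{310921090746424}{209362986529}\right) \left(- \frac{1}{3318644}\right) + \frac{1980371}{17797} = \frac{77730272686606}{173700304766636669} + \frac{1980371}{17797} = \frac{343992429616672030351181}{3091344323931832798193}$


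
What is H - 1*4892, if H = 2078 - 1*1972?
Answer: -4786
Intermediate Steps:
H = 106 (H = 2078 - 1972 = 106)
H - 1*4892 = 106 - 1*4892 = 106 - 4892 = -4786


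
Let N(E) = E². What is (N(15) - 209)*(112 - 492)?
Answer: -6080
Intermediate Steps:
(N(15) - 209)*(112 - 492) = (15² - 209)*(112 - 492) = (225 - 209)*(-380) = 16*(-380) = -6080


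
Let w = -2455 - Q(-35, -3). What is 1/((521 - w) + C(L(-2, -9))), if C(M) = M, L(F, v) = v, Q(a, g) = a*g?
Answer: 1/3072 ≈ 0.00032552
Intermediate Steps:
w = -2560 (w = -2455 - (-35)*(-3) = -2455 - 1*105 = -2455 - 105 = -2560)
1/((521 - w) + C(L(-2, -9))) = 1/((521 - 1*(-2560)) - 9) = 1/((521 + 2560) - 9) = 1/(3081 - 9) = 1/3072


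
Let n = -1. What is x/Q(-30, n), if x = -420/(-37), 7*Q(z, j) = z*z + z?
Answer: 98/1073 ≈ 0.091333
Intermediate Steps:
Q(z, j) = z/7 + z²/7 (Q(z, j) = (z*z + z)/7 = (z² + z)/7 = (z + z²)/7 = z/7 + z²/7)
x = 420/37 (x = -420*(-1/37) = 420/37 ≈ 11.351)
x/Q(-30, n) = 420/(37*(((⅐)*(-30)*(1 - 30)))) = 420/(37*(((⅐)*(-30)*(-29)))) = 420/(37*(870/7)) = (420/37)*(7/870) = 98/1073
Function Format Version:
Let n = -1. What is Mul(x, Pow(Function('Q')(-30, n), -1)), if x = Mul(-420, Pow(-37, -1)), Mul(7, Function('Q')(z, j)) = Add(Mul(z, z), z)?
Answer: Rational(98, 1073) ≈ 0.091333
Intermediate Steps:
Function('Q')(z, j) = Add(Mul(Rational(1, 7), z), Mul(Rational(1, 7), Pow(z, 2))) (Function('Q')(z, j) = Mul(Rational(1, 7), Add(Mul(z, z), z)) = Mul(Rational(1, 7), Add(Pow(z, 2), z)) = Mul(Rational(1, 7), Add(z, Pow(z, 2))) = Add(Mul(Rational(1, 7), z), Mul(Rational(1, 7), Pow(z, 2))))
x = Rational(420, 37) (x = Mul(-420, Rational(-1, 37)) = Rational(420, 37) ≈ 11.351)
Mul(x, Pow(Function('Q')(-30, n), -1)) = Mul(Rational(420, 37), Pow(Mul(Rational(1, 7), -30, Add(1, -30)), -1)) = Mul(Rational(420, 37), Pow(Mul(Rational(1, 7), -30, -29), -1)) = Mul(Rational(420, 37), Pow(Rational(870, 7), -1)) = Mul(Rational(420, 37), Rational(7, 870)) = Rational(98, 1073)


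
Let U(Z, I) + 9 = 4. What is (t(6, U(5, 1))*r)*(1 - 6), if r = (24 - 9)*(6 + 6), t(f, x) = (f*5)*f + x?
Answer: -157500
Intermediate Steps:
U(Z, I) = -5 (U(Z, I) = -9 + 4 = -5)
t(f, x) = x + 5*f² (t(f, x) = (5*f)*f + x = 5*f² + x = x + 5*f²)
r = 180 (r = 15*12 = 180)
(t(6, U(5, 1))*r)*(1 - 6) = ((-5 + 5*6²)*180)*(1 - 6) = ((-5 + 5*36)*180)*(-5) = ((-5 + 180)*180)*(-5) = (175*180)*(-5) = 31500*(-5) = -157500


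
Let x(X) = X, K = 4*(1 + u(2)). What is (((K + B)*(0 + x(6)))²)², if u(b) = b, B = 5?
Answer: 108243216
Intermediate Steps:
K = 12 (K = 4*(1 + 2) = 4*3 = 12)
(((K + B)*(0 + x(6)))²)² = (((12 + 5)*(0 + 6))²)² = ((17*6)²)² = (102²)² = 10404² = 108243216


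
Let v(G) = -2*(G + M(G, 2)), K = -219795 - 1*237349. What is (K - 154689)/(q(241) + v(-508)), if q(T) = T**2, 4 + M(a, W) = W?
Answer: -611833/59101 ≈ -10.352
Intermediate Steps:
K = -457144 (K = -219795 - 237349 = -457144)
M(a, W) = -4 + W
v(G) = 4 - 2*G (v(G) = -2*(G + (-4 + 2)) = -2*(G - 2) = -2*(-2 + G) = 4 - 2*G)
(K - 154689)/(q(241) + v(-508)) = (-457144 - 154689)/(241**2 + (4 - 2*(-508))) = -611833/(58081 + (4 + 1016)) = -611833/(58081 + 1020) = -611833/59101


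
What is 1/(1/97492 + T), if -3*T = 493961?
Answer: -292476/48157245809 ≈ -6.0734e-6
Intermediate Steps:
T = -493961/3 (T = -⅓*493961 = -493961/3 ≈ -1.6465e+5)
1/(1/97492 + T) = 1/(1/97492 - 493961/3) = 1/(-48157245809/292476) = -292476/48157245809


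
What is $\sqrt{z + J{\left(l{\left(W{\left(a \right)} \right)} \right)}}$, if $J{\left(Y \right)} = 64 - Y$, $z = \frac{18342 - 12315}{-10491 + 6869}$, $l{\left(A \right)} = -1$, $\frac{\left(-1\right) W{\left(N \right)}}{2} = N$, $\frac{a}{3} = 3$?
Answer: $\frac{\sqrt{830897666}}{3622} \approx 7.9584$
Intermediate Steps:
$a = 9$ ($a = 3 \cdot 3 = 9$)
$W{\left(N \right)} = - 2 N$
$z = - \frac{6027}{3622}$ ($z = \frac{6027}{-3622} = 6027 \left(- \frac{1}{3622}\right) = - \frac{6027}{3622} \approx -1.664$)
$\sqrt{z + J{\left(l{\left(W{\left(a \right)} \right)} \right)}} = \sqrt{- \frac{6027}{3622} + \left(64 - -1\right)} = \sqrt{- \frac{6027}{3622} + \left(64 + 1\right)} = \sqrt{- \frac{6027}{3622} + 65} = \sqrt{\frac{229403}{3622}} = \frac{\sqrt{830897666}}{3622}$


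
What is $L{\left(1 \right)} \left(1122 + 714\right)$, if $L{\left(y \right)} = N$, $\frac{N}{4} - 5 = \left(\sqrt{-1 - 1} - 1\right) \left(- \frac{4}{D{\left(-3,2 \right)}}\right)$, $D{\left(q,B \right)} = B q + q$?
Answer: $33456 + 3264 i \sqrt{2} \approx 33456.0 + 4616.0 i$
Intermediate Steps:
$D{\left(q,B \right)} = q + B q$
$N = \frac{164}{9} + \frac{16 i \sqrt{2}}{9}$ ($N = 20 + 4 \left(\sqrt{-1 - 1} - 1\right) \left(- \frac{4}{\left(-3\right) \left(1 + 2\right)}\right) = 20 + 4 \left(\sqrt{-2} - 1\right) \left(- \frac{4}{\left(-3\right) 3}\right) = 20 + 4 \left(i \sqrt{2} - 1\right) \left(- \frac{4}{-9}\right) = 20 + 4 \left(-1 + i \sqrt{2}\right) \left(\left(-4\right) \left(- \frac{1}{9}\right)\right) = 20 + 4 \left(-1 + i \sqrt{2}\right) \frac{4}{9} = 20 + 4 \left(- \frac{4}{9} + \frac{4 i \sqrt{2}}{9}\right) = 20 - \left(\frac{16}{9} - \frac{16 i \sqrt{2}}{9}\right) = \frac{164}{9} + \frac{16 i \sqrt{2}}{9} \approx 18.222 + 2.5142 i$)
$L{\left(y \right)} = \frac{164}{9} + \frac{16 i \sqrt{2}}{9}$
$L{\left(1 \right)} \left(1122 + 714\right) = \left(\frac{164}{9} + \frac{16 i \sqrt{2}}{9}\right) \left(1122 + 714\right) = \left(\frac{164}{9} + \frac{16 i \sqrt{2}}{9}\right) 1836 = 33456 + 3264 i \sqrt{2}$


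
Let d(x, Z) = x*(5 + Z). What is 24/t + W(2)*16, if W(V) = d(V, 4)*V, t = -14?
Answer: 4020/7 ≈ 574.29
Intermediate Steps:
W(V) = 9*V² (W(V) = (V*(5 + 4))*V = (V*9)*V = (9*V)*V = 9*V²)
24/t + W(2)*16 = 24/(-14) + (9*2²)*16 = 24*(-1/14) + (9*4)*16 = -12/7 + 36*16 = -12/7 + 576 = 4020/7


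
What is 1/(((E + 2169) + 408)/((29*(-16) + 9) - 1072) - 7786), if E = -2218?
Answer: -1527/11889581 ≈ -0.00012843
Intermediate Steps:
1/(((E + 2169) + 408)/((29*(-16) + 9) - 1072) - 7786) = 1/(((-2218 + 2169) + 408)/((29*(-16) + 9) - 1072) - 7786) = 1/((-49 + 408)/((-464 + 9) - 1072) - 7786) = 1/(359/(-455 - 1072) - 7786) = 1/(359/(-1527) - 7786) = 1/(359*(-1/1527) - 7786) = 1/(-359/1527 - 7786) = 1/(-11889581/1527) = -1527/11889581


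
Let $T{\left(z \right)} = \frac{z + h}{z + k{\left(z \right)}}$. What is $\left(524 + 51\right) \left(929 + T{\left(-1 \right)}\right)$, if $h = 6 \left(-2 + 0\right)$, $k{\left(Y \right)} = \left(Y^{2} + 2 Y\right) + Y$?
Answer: $\frac{1610000}{3} \approx 5.3667 \cdot 10^{5}$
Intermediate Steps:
$k{\left(Y \right)} = Y^{2} + 3 Y$
$h = -12$ ($h = 6 \left(-2\right) = -12$)
$T{\left(z \right)} = \frac{-12 + z}{z + z \left(3 + z\right)}$ ($T{\left(z \right)} = \frac{z - 12}{z + z \left(3 + z\right)} = \frac{-12 + z}{z + z \left(3 + z\right)}$)
$\left(524 + 51\right) \left(929 + T{\left(-1 \right)}\right) = \left(524 + 51\right) \left(929 + \frac{-12 - 1}{\left(-1\right) \left(4 - 1\right)}\right) = 575 \left(929 - \frac{1}{3} \left(-13\right)\right) = 575 \left(929 + \frac{13}{3}\right) = 575 \cdot \frac{2800}{3} = \frac{1610000}{3}$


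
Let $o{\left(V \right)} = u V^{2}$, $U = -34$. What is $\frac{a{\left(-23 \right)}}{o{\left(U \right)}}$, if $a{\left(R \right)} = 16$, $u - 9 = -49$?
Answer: $- \frac{1}{2890} \approx -0.00034602$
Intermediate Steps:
$u = -40$ ($u = 9 - 49 = -40$)
$o{\left(V \right)} = - 40 V^{2}$
$\frac{a{\left(-23 \right)}}{o{\left(U \right)}} = \frac{16}{\left(-40\right) \left(-34\right)^{2}} = \frac{16}{\left(-40\right) 1156} = \frac{16}{-46240} = 16 \left(- \frac{1}{46240}\right) = - \frac{1}{2890}$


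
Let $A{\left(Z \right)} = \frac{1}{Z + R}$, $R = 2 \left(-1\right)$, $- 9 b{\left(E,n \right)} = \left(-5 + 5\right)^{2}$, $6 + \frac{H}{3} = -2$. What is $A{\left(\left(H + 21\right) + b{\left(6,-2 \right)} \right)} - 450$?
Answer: $- \frac{2251}{5} \approx -450.2$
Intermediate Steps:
$H = -24$ ($H = -18 + 3 \left(-2\right) = -18 - 6 = -24$)
$b{\left(E,n \right)} = 0$ ($b{\left(E,n \right)} = - \frac{\left(-5 + 5\right)^{2}}{9} = - \frac{0^{2}}{9} = \left(- \frac{1}{9}\right) 0 = 0$)
$R = -2$
$A{\left(Z \right)} = \frac{1}{-2 + Z}$ ($A{\left(Z \right)} = \frac{1}{Z - 2} = \frac{1}{-2 + Z}$)
$A{\left(\left(H + 21\right) + b{\left(6,-2 \right)} \right)} - 450 = \frac{1}{-2 + \left(\left(-24 + 21\right) + 0\right)} - 450 = \frac{1}{-2 + \left(-3 + 0\right)} - 450 = \frac{1}{-2 - 3} - 450 = \frac{1}{-5} - 450 = - \frac{1}{5} - 450 = - \frac{2251}{5}$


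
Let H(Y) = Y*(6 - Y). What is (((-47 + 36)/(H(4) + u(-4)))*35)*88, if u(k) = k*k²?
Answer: 605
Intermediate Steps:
u(k) = k³
(((-47 + 36)/(H(4) + u(-4)))*35)*88 = (((-47 + 36)/(4*(6 - 1*4) + (-4)³))*35)*88 = (-11/(4*(6 - 4) - 64)*35)*88 = (-11/(4*2 - 64)*35)*88 = (-11/(8 - 64)*35)*88 = (-11/(-56)*35)*88 = (-11*(-1/56)*35)*88 = ((11/56)*35)*88 = (55/8)*88 = 605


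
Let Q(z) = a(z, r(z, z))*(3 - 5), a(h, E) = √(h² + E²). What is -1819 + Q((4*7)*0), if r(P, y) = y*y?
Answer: -1819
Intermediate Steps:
r(P, y) = y²
a(h, E) = √(E² + h²)
Q(z) = -2*√(z² + z⁴) (Q(z) = √((z²)² + z²)*(3 - 5) = √(z⁴ + z²)*(-2) = √(z² + z⁴)*(-2) = -2*√(z² + z⁴))
-1819 + Q((4*7)*0) = -1819 - 2*√(((4*7)*0)² + ((4*7)*0)⁴) = -1819 - 2*√((28*0)² + (28*0)⁴) = -1819 - 2*√(0² + 0⁴) = -1819 - 2*√(0 + 0) = -1819 - 2*√0 = -1819 - 2*0 = -1819 + 0 = -1819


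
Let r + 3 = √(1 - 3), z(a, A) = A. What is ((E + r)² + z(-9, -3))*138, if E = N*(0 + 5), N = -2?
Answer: 22632 - 3588*I*√2 ≈ 22632.0 - 5074.2*I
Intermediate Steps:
E = -10 (E = -2*(0 + 5) = -2*5 = -10)
r = -3 + I*√2 (r = -3 + √(1 - 3) = -3 + √(-2) = -3 + I*√2 ≈ -3.0 + 1.4142*I)
((E + r)² + z(-9, -3))*138 = ((-10 + (-3 + I*√2))² - 3)*138 = ((-13 + I*√2)² - 3)*138 = (-3 + (-13 + I*√2)²)*138 = -414 + 138*(-13 + I*√2)²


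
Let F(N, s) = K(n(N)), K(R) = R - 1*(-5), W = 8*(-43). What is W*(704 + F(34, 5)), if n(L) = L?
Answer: -255592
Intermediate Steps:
W = -344
K(R) = 5 + R (K(R) = R + 5 = 5 + R)
F(N, s) = 5 + N
W*(704 + F(34, 5)) = -344*(704 + (5 + 34)) = -344*(704 + 39) = -344*743 = -255592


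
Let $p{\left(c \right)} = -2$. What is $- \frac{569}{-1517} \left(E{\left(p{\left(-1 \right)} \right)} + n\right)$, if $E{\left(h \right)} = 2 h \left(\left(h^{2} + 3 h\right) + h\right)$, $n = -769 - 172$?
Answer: $- \frac{14225}{41} \approx -346.95$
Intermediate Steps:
$n = -941$ ($n = -769 - 172 = -941$)
$E{\left(h \right)} = 2 h \left(h^{2} + 4 h\right)$
$- \frac{569}{-1517} \left(E{\left(p{\left(-1 \right)} \right)} + n\right) = - \frac{569}{-1517} \left(2 \left(-2\right)^{2} \left(4 - 2\right) - 941\right) = \left(-569\right) \left(- \frac{1}{1517}\right) \left(2 \cdot 4 \cdot 2 - 941\right) = \frac{569 \left(16 - 941\right)}{1517} = \frac{569}{1517} \left(-925\right) = - \frac{14225}{41}$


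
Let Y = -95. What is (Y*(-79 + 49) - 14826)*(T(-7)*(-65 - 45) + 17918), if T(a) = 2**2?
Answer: -209316528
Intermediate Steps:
T(a) = 4
(Y*(-79 + 49) - 14826)*(T(-7)*(-65 - 45) + 17918) = (-95*(-79 + 49) - 14826)*(4*(-65 - 45) + 17918) = (-95*(-30) - 14826)*(4*(-110) + 17918) = (2850 - 14826)*(-440 + 17918) = -11976*17478 = -209316528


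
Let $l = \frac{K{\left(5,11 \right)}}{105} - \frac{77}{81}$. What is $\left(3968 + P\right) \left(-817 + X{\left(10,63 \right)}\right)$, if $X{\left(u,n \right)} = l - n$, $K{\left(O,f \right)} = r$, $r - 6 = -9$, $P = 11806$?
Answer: $- \frac{13132254608}{945} \approx -1.3897 \cdot 10^{7}$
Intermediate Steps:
$r = -3$ ($r = 6 - 9 = -3$)
$K{\left(O,f \right)} = -3$
$l = - \frac{2776}{2835}$ ($l = - \frac{3}{105} - \frac{77}{81} = \left(-3\right) \frac{1}{105} - \frac{77}{81} = - \frac{1}{35} - \frac{77}{81} = - \frac{2776}{2835} \approx -0.97919$)
$X{\left(u,n \right)} = - \frac{2776}{2835} - n$
$\left(3968 + P\right) \left(-817 + X{\left(10,63 \right)}\right) = \left(3968 + 11806\right) \left(-817 - \frac{181381}{2835}\right) = 15774 \left(-817 - \frac{181381}{2835}\right) = 15774 \left(- \frac{2497576}{2835}\right) = - \frac{13132254608}{945}$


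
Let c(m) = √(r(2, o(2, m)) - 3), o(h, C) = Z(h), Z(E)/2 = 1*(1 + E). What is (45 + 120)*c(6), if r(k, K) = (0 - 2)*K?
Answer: 165*I*√15 ≈ 639.04*I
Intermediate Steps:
Z(E) = 2 + 2*E (Z(E) = 2*(1*(1 + E)) = 2*(1 + E) = 2 + 2*E)
o(h, C) = 2 + 2*h
r(k, K) = -2*K
c(m) = I*√15 (c(m) = √(-2*(2 + 2*2) - 3) = √(-2*(2 + 4) - 3) = √(-2*6 - 3) = √(-12 - 3) = √(-15) = I*√15)
(45 + 120)*c(6) = (45 + 120)*(I*√15) = 165*(I*√15) = 165*I*√15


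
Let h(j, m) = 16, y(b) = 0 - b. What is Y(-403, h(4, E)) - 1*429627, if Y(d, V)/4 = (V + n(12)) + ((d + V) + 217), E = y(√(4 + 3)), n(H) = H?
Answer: -430195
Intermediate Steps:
y(b) = -b
E = -√7 (E = -√(4 + 3) = -√7 ≈ -2.6458)
Y(d, V) = 916 + 4*d + 8*V (Y(d, V) = 4*((V + 12) + ((d + V) + 217)) = 4*((12 + V) + ((V + d) + 217)) = 4*((12 + V) + (217 + V + d)) = 4*(229 + d + 2*V) = 916 + 4*d + 8*V)
Y(-403, h(4, E)) - 1*429627 = (916 + 4*(-403) + 8*16) - 1*429627 = (916 - 1612 + 128) - 429627 = -568 - 429627 = -430195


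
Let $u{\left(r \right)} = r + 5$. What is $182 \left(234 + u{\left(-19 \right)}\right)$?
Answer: $40040$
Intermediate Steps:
$u{\left(r \right)} = 5 + r$
$182 \left(234 + u{\left(-19 \right)}\right) = 182 \left(234 + \left(5 - 19\right)\right) = 182 \left(234 - 14\right) = 182 \cdot 220 = 40040$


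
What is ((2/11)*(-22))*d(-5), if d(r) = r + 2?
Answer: 12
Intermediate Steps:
d(r) = 2 + r
((2/11)*(-22))*d(-5) = ((2/11)*(-22))*(2 - 5) = ((2*(1/11))*(-22))*(-3) = ((2/11)*(-22))*(-3) = -4*(-3) = 12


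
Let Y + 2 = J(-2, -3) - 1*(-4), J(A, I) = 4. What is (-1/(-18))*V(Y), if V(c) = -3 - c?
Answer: -1/2 ≈ -0.50000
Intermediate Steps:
Y = 6 (Y = -2 + (4 - 1*(-4)) = -2 + (4 + 4) = -2 + 8 = 6)
(-1/(-18))*V(Y) = (-1/(-18))*(-3 - 1*6) = (-1*(-1/18))*(-3 - 6) = (1/18)*(-9) = -1/2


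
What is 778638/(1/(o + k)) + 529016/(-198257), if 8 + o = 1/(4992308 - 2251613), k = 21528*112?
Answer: 340035174405357686044402/181120656205 ≈ 1.8774e+12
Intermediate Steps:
k = 2411136
o = -21925559/2740695 (o = -8 + 1/(4992308 - 2251613) = -8 + 1/2740695 = -21925559/2740695 ≈ -8.0000)
778638/(1/(o + k)) + 529016/(-198257) = 778638/(1/(-21925559/2740695 + 2411136)) + 529016/(-198257) = 778638/(1/(6608166453961/2740695)) + 529016*(-1/198257) = 778638/(2740695/6608166453961) - 529016/198257 = 778638*(6608166453961/2740695) - 529016/198257 = 1715123170459761706/913565 - 529016/198257 = 340035174405357686044402/181120656205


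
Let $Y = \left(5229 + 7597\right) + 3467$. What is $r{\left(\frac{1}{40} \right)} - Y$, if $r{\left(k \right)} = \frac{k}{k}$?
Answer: $-16292$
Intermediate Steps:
$r{\left(k \right)} = 1$
$Y = 16293$ ($Y = 12826 + 3467 = 16293$)
$r{\left(\frac{1}{40} \right)} - Y = 1 - 16293 = -16292$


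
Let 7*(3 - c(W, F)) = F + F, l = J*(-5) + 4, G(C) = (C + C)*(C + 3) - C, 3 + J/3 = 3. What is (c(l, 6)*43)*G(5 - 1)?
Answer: 20124/7 ≈ 2874.9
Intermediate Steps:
J = 0 (J = -9 + 3*3 = -9 + 9 = 0)
G(C) = -C + 2*C*(3 + C) (G(C) = (2*C)*(3 + C) - C = 2*C*(3 + C) - C = -C + 2*C*(3 + C))
l = 4 (l = 0*(-5) + 4 = 0 + 4 = 4)
c(W, F) = 3 - 2*F/7 (c(W, F) = 3 - (F + F)/7 = 3 - 2*F/7)
(c(l, 6)*43)*G(5 - 1) = ((3 - 2/7*6)*43)*((5 - 1)*(5 + 2*(5 - 1))) = ((3 - 12/7)*43)*(4*(5 + 2*4)) = ((9/7)*43)*(4*(5 + 8)) = 387*(4*13)/7 = (387/7)*52 = 20124/7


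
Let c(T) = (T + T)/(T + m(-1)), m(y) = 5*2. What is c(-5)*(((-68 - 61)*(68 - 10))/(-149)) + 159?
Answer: 8727/149 ≈ 58.570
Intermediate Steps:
m(y) = 10
c(T) = 2*T/(10 + T) (c(T) = (T + T)/(T + 10) = (2*T)/(10 + T) = 2*T/(10 + T))
c(-5)*(((-68 - 61)*(68 - 10))/(-149)) + 159 = (2*(-5)/(10 - 5))*(((-68 - 61)*(68 - 10))/(-149)) + 159 = (2*(-5)/5)*(-129*58*(-1/149)) + 159 = (2*(-5)*(1/5))*(-7482*(-1/149)) + 159 = -2*7482/149 + 159 = -14964/149 + 159 = 8727/149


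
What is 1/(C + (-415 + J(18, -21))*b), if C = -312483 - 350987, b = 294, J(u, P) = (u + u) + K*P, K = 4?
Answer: -1/799592 ≈ -1.2506e-6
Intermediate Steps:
J(u, P) = 2*u + 4*P (J(u, P) = (u + u) + 4*P = 2*u + 4*P)
C = -663470
1/(C + (-415 + J(18, -21))*b) = 1/(-663470 + (-415 + (2*18 + 4*(-21)))*294) = 1/(-663470 + (-415 + (36 - 84))*294) = 1/(-663470 + (-415 - 48)*294) = 1/(-663470 - 463*294) = 1/(-663470 - 136122) = 1/(-799592) = -1/799592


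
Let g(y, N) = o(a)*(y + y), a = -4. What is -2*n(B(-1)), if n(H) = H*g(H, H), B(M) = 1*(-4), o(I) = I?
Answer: 256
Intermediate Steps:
g(y, N) = -8*y (g(y, N) = -4*(y + y) = -8*y)
B(M) = -4
n(H) = -8*H² (n(H) = H*(-8*H) = -8*H²)
-2*n(B(-1)) = -(-16)*(-4)² = -(-16)*16 = -2*(-128) = 256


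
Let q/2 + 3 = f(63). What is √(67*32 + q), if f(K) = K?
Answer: 2*√566 ≈ 47.581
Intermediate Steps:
q = 120 (q = -6 + 2*63 = -6 + 126 = 120)
√(67*32 + q) = √(67*32 + 120) = √(2144 + 120) = √2264 = 2*√566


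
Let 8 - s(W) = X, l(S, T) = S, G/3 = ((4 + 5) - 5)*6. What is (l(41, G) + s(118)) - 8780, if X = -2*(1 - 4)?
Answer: -8737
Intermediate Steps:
G = 72 (G = 3*(((4 + 5) - 5)*6) = 3*((9 - 5)*6) = 3*(4*6) = 3*24 = 72)
X = 6 (X = -2*(-3) = 6)
s(W) = 2 (s(W) = 8 - 1*6 = 8 - 6 = 2)
(l(41, G) + s(118)) - 8780 = (41 + 2) - 8780 = 43 - 8780 = -8737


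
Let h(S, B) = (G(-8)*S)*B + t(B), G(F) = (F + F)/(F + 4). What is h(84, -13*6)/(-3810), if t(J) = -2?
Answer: 2621/381 ≈ 6.8793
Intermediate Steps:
G(F) = 2*F/(4 + F) (G(F) = (2*F)/(4 + F) = 2*F/(4 + F))
h(S, B) = -2 + 4*B*S (h(S, B) = ((2*(-8)/(4 - 8))*S)*B - 2 = ((2*(-8)/(-4))*S)*B - 2 = ((2*(-8)*(-1/4))*S)*B - 2 = (4*S)*B - 2 = 4*B*S - 2 = -2 + 4*B*S)
h(84, -13*6)/(-3810) = (-2 + 4*(-13*6)*84)/(-3810) = (-2 + 4*(-78)*84)*(-1/3810) = (-2 - 26208)*(-1/3810) = -26210*(-1/3810) = 2621/381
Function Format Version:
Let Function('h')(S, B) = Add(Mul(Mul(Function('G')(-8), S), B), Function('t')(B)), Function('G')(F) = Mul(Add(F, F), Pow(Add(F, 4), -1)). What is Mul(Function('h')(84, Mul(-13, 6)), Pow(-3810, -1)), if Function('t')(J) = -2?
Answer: Rational(2621, 381) ≈ 6.8793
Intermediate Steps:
Function('G')(F) = Mul(2, F, Pow(Add(4, F), -1)) (Function('G')(F) = Mul(Mul(2, F), Pow(Add(4, F), -1)) = Mul(2, F, Pow(Add(4, F), -1)))
Function('h')(S, B) = Add(-2, Mul(4, B, S)) (Function('h')(S, B) = Add(Mul(Mul(Mul(2, -8, Pow(Add(4, -8), -1)), S), B), -2) = Add(Mul(Mul(Mul(2, -8, Pow(-4, -1)), S), B), -2) = Add(Mul(Mul(Mul(2, -8, Rational(-1, 4)), S), B), -2) = Add(Mul(Mul(4, S), B), -2) = Add(Mul(4, B, S), -2) = Add(-2, Mul(4, B, S)))
Mul(Function('h')(84, Mul(-13, 6)), Pow(-3810, -1)) = Mul(Add(-2, Mul(4, Mul(-13, 6), 84)), Pow(-3810, -1)) = Mul(Add(-2, Mul(4, -78, 84)), Rational(-1, 3810)) = Mul(Add(-2, -26208), Rational(-1, 3810)) = Mul(-26210, Rational(-1, 3810)) = Rational(2621, 381)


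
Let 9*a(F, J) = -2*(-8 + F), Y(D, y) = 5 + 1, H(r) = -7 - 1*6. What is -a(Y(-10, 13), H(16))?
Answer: -4/9 ≈ -0.44444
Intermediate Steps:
H(r) = -13 (H(r) = -7 - 6 = -13)
Y(D, y) = 6
a(F, J) = 16/9 - 2*F/9 (a(F, J) = (-2*(-8 + F))/9 = (16 - 2*F)/9 = 16/9 - 2*F/9)
-a(Y(-10, 13), H(16)) = -(16/9 - 2/9*6) = -(16/9 - 4/3) = -1*4/9 = -4/9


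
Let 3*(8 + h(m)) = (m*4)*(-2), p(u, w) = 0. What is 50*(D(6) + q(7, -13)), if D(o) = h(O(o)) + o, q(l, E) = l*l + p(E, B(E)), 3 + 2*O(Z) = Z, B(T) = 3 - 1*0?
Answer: 2150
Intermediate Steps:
B(T) = 3 (B(T) = 3 + 0 = 3)
O(Z) = -3/2 + Z/2
h(m) = -8 - 8*m/3 (h(m) = -8 + ((m*4)*(-2))/3 = -8 + ((4*m)*(-2))/3 = -8 + (-8*m)/3 = -8 - 8*m/3)
q(l, E) = l² (q(l, E) = l*l + 0 = l² + 0 = l²)
D(o) = -4 - o/3 (D(o) = (-8 - 8*(-3/2 + o/2)/3) + o = (-8 + (4 - 4*o/3)) + o = (-4 - 4*o/3) + o = -4 - o/3)
50*(D(6) + q(7, -13)) = 50*((-4 - ⅓*6) + 7²) = 50*((-4 - 2) + 49) = 50*(-6 + 49) = 50*43 = 2150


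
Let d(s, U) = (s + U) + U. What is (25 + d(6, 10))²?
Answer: 2601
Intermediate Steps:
d(s, U) = s + 2*U (d(s, U) = (U + s) + U = s + 2*U)
(25 + d(6, 10))² = (25 + (6 + 2*10))² = (25 + (6 + 20))² = (25 + 26)² = 51² = 2601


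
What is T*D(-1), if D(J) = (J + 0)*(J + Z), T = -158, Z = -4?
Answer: -790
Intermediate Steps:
D(J) = J*(-4 + J) (D(J) = (J + 0)*(J - 4) = J*(-4 + J))
T*D(-1) = -(-158)*(-4 - 1) = -(-158)*(-5) = -158*5 = -790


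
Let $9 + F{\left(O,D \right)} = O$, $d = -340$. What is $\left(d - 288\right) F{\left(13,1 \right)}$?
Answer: $-2512$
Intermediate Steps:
$F{\left(O,D \right)} = -9 + O$
$\left(d - 288\right) F{\left(13,1 \right)} = \left(-340 - 288\right) \left(-9 + 13\right) = \left(-628\right) 4 = -2512$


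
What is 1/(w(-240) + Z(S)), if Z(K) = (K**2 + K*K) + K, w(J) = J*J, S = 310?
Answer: 1/250110 ≈ 3.9982e-6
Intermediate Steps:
w(J) = J**2
Z(K) = K + 2*K**2 (Z(K) = (K**2 + K**2) + K = 2*K**2 + K = K + 2*K**2)
1/(w(-240) + Z(S)) = 1/((-240)**2 + 310*(1 + 2*310)) = 1/(57600 + 310*(1 + 620)) = 1/(57600 + 310*621) = 1/(57600 + 192510) = 1/250110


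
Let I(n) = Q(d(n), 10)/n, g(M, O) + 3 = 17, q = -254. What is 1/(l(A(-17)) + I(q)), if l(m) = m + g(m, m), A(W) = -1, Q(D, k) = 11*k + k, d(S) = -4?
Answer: 127/1591 ≈ 0.079824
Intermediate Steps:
Q(D, k) = 12*k
g(M, O) = 14 (g(M, O) = -3 + 17 = 14)
I(n) = 120/n (I(n) = (12*10)/n = 120/n)
l(m) = 14 + m (l(m) = m + 14 = 14 + m)
1/(l(A(-17)) + I(q)) = 1/((14 - 1) + 120/(-254)) = 1/(13 + 120*(-1/254)) = 1/(13 - 60/127) = 1/(1591/127) = 127/1591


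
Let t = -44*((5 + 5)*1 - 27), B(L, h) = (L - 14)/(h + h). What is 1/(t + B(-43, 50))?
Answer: 100/74743 ≈ 0.0013379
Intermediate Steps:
B(L, h) = (-14 + L)/(2*h) (B(L, h) = (-14 + L)/((2*h)) = (-14 + L)*(1/(2*h)) = (-14 + L)/(2*h))
t = 748 (t = -44*(10*1 - 27) = -44*(10 - 27) = -44*(-17) = 748)
1/(t + B(-43, 50)) = 1/(748 + (½)*(-14 - 43)/50) = 1/(748 + (½)*(1/50)*(-57)) = 1/(748 - 57/100) = 1/(74743/100) = 100/74743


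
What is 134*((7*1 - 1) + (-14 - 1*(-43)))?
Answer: 4690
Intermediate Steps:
134*((7*1 - 1) + (-14 - 1*(-43))) = 134*((7 - 1) + (-14 + 43)) = 134*(6 + 29) = 134*35 = 4690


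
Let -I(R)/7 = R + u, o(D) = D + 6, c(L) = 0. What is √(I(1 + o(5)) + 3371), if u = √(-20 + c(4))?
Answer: √(3287 - 14*I*√5) ≈ 57.333 - 0.273*I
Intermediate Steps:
o(D) = 6 + D
u = 2*I*√5 (u = √(-20 + 0) = √(-20) = 2*I*√5 ≈ 4.4721*I)
I(R) = -7*R - 14*I*√5 (I(R) = -7*(R + 2*I*√5) = -7*R - 14*I*√5)
√(I(1 + o(5)) + 3371) = √((-7*(1 + (6 + 5)) - 14*I*√5) + 3371) = √((-7*(1 + 11) - 14*I*√5) + 3371) = √((-7*12 - 14*I*√5) + 3371) = √((-84 - 14*I*√5) + 3371) = √(3287 - 14*I*√5)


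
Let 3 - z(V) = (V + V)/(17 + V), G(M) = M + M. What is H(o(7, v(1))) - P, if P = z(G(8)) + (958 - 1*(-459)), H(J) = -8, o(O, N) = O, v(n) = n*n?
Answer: -47092/33 ≈ -1427.0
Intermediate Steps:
v(n) = n**2
G(M) = 2*M
z(V) = 3 - 2*V/(17 + V) (z(V) = 3 - (V + V)/(17 + V) = 3 - 2*V/(17 + V))
P = 46828/33 (P = (51 + 2*8)/(17 + 2*8) + (958 - 1*(-459)) = (51 + 16)/(17 + 16) + (958 + 459) = 67/33 + 1417 = 46828/33 ≈ 1419.0)
H(o(7, v(1))) - P = -8 - 1*46828/33 = -8 - 46828/33 = -47092/33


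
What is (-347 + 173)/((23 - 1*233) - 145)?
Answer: 174/355 ≈ 0.49014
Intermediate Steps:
(-347 + 173)/((23 - 1*233) - 145) = -174/((23 - 233) - 145) = -174/(-210 - 145) = -174/(-355) = -174*(-1/355) = 174/355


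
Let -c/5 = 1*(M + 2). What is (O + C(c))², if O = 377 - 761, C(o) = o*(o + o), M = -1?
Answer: 111556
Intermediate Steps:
c = -5 (c = -5*(-1 + 2) = -5 ≈ -5.0000)
C(o) = 2*o² (C(o) = o*(2*o) = 2*o²)
O = -384
(O + C(c))² = (-384 + 2*(-5)²)² = (-384 + 2*25)² = (-384 + 50)² = (-334)² = 111556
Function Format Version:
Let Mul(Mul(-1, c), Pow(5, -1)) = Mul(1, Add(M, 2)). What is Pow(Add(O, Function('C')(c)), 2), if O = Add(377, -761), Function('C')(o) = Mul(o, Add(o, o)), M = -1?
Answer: 111556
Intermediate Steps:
c = -5 (c = Mul(-5, Mul(1, Add(-1, 2))) = Mul(-5, Mul(1, 1)) = Mul(-5, 1) = -5)
Function('C')(o) = Mul(2, Pow(o, 2)) (Function('C')(o) = Mul(o, Mul(2, o)) = Mul(2, Pow(o, 2)))
O = -384
Pow(Add(O, Function('C')(c)), 2) = Pow(Add(-384, Mul(2, Pow(-5, 2))), 2) = Pow(Add(-384, Mul(2, 25)), 2) = Pow(Add(-384, 50), 2) = Pow(-334, 2) = 111556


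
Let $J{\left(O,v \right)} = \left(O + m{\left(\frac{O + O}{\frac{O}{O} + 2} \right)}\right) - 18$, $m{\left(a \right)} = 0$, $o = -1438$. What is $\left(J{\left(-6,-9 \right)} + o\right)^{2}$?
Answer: $2137444$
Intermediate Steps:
$J{\left(O,v \right)} = -18 + O$ ($J{\left(O,v \right)} = \left(O + 0\right) - 18 = O - 18 = -18 + O$)
$\left(J{\left(-6,-9 \right)} + o\right)^{2} = \left(\left(-18 - 6\right) - 1438\right)^{2} = \left(-24 - 1438\right)^{2} = \left(-1462\right)^{2} = 2137444$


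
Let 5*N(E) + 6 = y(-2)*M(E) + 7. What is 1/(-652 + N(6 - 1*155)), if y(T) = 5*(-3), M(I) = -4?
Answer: -5/3199 ≈ -0.0015630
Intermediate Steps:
y(T) = -15
N(E) = 61/5 (N(E) = -6/5 + (-15*(-4) + 7)/5 = -6/5 + (60 + 7)/5 = -6/5 + (⅕)*67 = -6/5 + 67/5 = 61/5)
1/(-652 + N(6 - 1*155)) = 1/(-652 + 61/5) = 1/(-3199/5) = -5/3199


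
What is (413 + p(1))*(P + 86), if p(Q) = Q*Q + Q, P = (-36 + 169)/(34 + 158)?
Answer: 6907675/192 ≈ 35978.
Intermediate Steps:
P = 133/192 ≈ 0.69271
p(Q) = Q + Q² (p(Q) = Q² + Q = Q + Q²)
(413 + p(1))*(P + 86) = (413 + 1*(1 + 1))*(133/192 + 86) = (413 + 1*2)*(16645/192) = (413 + 2)*(16645/192) = 415*(16645/192) = 6907675/192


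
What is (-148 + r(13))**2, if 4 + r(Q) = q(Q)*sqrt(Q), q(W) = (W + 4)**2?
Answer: 1108877 - 87856*sqrt(13) ≈ 7.9211e+5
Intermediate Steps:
q(W) = (4 + W)**2
r(Q) = -4 + sqrt(Q)*(4 + Q)**2 (r(Q) = -4 + (4 + Q)**2*sqrt(Q) = -4 + sqrt(Q)*(4 + Q)**2)
(-148 + r(13))**2 = (-148 + (-4 + sqrt(13)*(4 + 13)**2))**2 = (-148 + (-4 + sqrt(13)*17**2))**2 = (-148 + (-4 + sqrt(13)*289))**2 = (-148 + (-4 + 289*sqrt(13)))**2 = (-152 + 289*sqrt(13))**2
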